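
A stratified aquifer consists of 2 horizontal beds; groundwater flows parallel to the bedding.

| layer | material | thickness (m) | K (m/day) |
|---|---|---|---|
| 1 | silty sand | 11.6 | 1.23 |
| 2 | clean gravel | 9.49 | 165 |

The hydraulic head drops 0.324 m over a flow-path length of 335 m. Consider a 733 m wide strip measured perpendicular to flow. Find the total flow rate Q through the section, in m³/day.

1120

Flow is parallel to layering, so each bed carries its own Darcy discharge and the transmissivities add.
Σ(K_i·b_i) = 1.23×11.6 + 165×9.49 = 1580 m²/day.
Hydraulic gradient i = Δh / L = 0.324 / 335 = 0.0009672.
Q = Σ(K_i·b_i) · W · i = 1580 × 733 × 0.0009672 = 1120 m³/day.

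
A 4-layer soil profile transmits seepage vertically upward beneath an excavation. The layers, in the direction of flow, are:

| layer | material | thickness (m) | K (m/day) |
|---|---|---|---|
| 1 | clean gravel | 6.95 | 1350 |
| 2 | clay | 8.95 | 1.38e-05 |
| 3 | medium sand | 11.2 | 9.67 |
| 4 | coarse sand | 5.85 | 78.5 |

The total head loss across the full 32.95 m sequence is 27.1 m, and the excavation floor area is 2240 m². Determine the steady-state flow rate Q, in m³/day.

0.0936

Flow is perpendicular to layering, so the layers act in series and the equivalent K is the thickness-weighted harmonic mean.
Total thickness L = 6.95 + 8.95 + 11.2 + 5.85 = 32.95 m.
Σ(b_i/K_i) = 6.95/1350 + 8.95/1.38e-05 + 11.2/9.67 + 5.85/78.5 = 6.486e+05 d.
K_eq = L / Σ(b_i/K_i) = 32.95 / 6.486e+05 = 5.081e-05 m/day.
Q = K_eq · A · (Δh/L) = 5.081e-05 × 2240 × (27.1/32.95) = 0.09360 m³/day.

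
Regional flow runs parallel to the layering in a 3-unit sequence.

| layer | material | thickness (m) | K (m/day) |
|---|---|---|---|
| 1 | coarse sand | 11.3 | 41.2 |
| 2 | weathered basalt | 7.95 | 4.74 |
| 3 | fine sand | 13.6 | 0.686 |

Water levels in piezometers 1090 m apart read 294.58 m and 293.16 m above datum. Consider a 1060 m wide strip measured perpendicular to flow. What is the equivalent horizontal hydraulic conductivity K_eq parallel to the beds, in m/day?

Flow is parallel to layering, so each bed carries its own Darcy discharge and the transmissivities add.
Σ(K_i·b_i) = 41.2×11.3 + 4.74×7.95 + 0.686×13.6 = 512.6 m²/day.
Total thickness b = 32.85 m, so K_eq = Σ(K_i·b_i)/b = 15.60 m/day.

15.6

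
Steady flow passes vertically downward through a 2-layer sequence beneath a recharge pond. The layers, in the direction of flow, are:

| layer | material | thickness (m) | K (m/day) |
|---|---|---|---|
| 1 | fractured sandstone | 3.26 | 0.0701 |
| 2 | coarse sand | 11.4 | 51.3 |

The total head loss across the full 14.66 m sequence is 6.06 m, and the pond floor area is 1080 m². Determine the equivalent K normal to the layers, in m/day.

0.314

Flow is perpendicular to layering, so the layers act in series and the equivalent K is the thickness-weighted harmonic mean.
Total thickness L = 3.26 + 11.4 = 14.66 m.
Σ(b_i/K_i) = 3.26/0.0701 + 11.4/51.3 = 46.73 d.
K_eq = L / Σ(b_i/K_i) = 14.66 / 46.73 = 0.3137 m/day.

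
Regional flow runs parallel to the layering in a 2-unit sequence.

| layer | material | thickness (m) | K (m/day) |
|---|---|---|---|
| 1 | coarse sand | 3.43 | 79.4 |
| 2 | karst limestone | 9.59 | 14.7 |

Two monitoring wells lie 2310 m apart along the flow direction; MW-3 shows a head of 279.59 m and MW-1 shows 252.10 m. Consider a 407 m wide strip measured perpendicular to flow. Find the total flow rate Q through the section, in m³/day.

Flow is parallel to layering, so each bed carries its own Darcy discharge and the transmissivities add.
Σ(K_i·b_i) = 79.4×3.43 + 14.7×9.59 = 413.3 m²/day.
Hydraulic gradient i = (279.59 − 252.10) / 2310 = 27.49 / 2310 = 0.01190.
Q = Σ(K_i·b_i) · W · i = 413.3 × 407 × 0.01190 = 2002 m³/day.

2000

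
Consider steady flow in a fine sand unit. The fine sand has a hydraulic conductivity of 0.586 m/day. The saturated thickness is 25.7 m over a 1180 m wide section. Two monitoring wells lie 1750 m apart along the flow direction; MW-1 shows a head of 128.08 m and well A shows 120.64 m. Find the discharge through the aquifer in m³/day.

Cross-sectional area A = 1180 × 25.7 = 30326 m².
Hydraulic gradient i = (128.08 − 120.64) / 1750 = 7.44 / 1750 = 0.004251.
Darcy's law: Q = K · A · i = 0.5860 × 30326 × 0.004251 = 75.55 m³/day.

75.6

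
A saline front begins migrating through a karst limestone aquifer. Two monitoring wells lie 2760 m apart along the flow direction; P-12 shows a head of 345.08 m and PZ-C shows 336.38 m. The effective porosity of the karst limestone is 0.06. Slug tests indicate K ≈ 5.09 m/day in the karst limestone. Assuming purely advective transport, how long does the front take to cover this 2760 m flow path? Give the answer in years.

Hydraulic gradient i = (345.08 − 336.38) / 2760 = 8.7 / 2760 = 0.003152.
Darcy flux q = K · i = 5.090 × 0.003152 = 0.01604 m/day.
Seepage velocity v = q / n_e = 0.01604 / 0.06 = 0.2674 m/day.
Travel time t = L / v = 2760 / 0.2674 = 10321 days = 28.26 years.

28.3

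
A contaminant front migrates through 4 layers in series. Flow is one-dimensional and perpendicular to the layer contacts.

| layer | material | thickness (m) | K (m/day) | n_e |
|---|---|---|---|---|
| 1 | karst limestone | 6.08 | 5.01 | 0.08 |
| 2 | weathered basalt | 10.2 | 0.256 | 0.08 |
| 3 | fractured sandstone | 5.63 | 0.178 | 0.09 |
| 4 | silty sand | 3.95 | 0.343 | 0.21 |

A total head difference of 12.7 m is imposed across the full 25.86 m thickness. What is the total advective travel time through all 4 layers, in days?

With flow normal to the layers, continuity requires the same specific discharge q through every layer.
Σ(b_i/K_i) = 6.08/5.01 + 10.2/0.256 + 5.63/0.178 + 3.95/0.343 = 84.20 d.
q = Δh / Σ(b_i/K_i) = 12.7 / 84.20 = 0.1508 m/day.
In each layer the seepage velocity is v_i = q/n_i, so the layer transit time is t_i = b_i·n_i / q:
  layer 1 (karst limestone): t_1 = 6.08 × 0.08 / 0.1508 = 3.225 d
  layer 2 (weathered basalt): t_2 = 10.2 × 0.08 / 0.1508 = 5.410 d
  layer 3 (fractured sandstone): t_3 = 5.63 × 0.09 / 0.1508 = 3.359 d
  layer 4 (silty sand): t_4 = 3.95 × 0.21 / 0.1508 = 5.500 d
Total t = Σ t_i = 17.49 days.

17.5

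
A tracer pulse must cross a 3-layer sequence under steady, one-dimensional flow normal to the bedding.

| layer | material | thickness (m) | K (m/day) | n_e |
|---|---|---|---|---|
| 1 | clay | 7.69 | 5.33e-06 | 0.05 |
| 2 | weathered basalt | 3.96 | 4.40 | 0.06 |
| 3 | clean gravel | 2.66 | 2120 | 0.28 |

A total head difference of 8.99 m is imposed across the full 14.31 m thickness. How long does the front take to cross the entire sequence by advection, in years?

With flow normal to the layers, continuity requires the same specific discharge q through every layer.
Σ(b_i/K_i) = 7.69/5.33e-06 + 3.96/4.40 + 2.66/2120 = 1.443e+06 d.
q = Δh / Σ(b_i/K_i) = 8.99 / 1.443e+06 = 6.231e-06 m/day.
In each layer the seepage velocity is v_i = q/n_i, so the layer transit time is t_i = b_i·n_i / q:
  layer 1 (clay): t_1 = 7.69 × 0.05 / 6.231e-06 = 61707 d
  layer 2 (weathered basalt): t_2 = 3.96 × 0.06 / 6.231e-06 = 38132 d
  layer 3 (clean gravel): t_3 = 2.66 × 0.28 / 6.231e-06 = 1.195e+05 d
Total t = Σ t_i = 2.194e+05 days = 600.6 years.

601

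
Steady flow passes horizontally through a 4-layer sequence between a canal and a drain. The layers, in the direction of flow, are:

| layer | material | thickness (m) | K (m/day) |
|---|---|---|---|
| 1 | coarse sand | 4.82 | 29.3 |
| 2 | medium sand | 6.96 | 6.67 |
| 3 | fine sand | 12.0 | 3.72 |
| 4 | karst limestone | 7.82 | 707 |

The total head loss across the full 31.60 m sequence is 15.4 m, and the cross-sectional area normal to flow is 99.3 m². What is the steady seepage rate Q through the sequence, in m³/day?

344

Flow is perpendicular to layering, so the layers act in series and the equivalent K is the thickness-weighted harmonic mean.
Total thickness L = 4.82 + 6.96 + 12.0 + 7.82 = 31.60 m.
Σ(b_i/K_i) = 4.82/29.3 + 6.96/6.67 + 12.0/3.72 + 7.82/707 = 4.445 d.
K_eq = L / Σ(b_i/K_i) = 31.60 / 4.445 = 7.109 m/day.
Q = K_eq · A · (Δh/L) = 7.109 × 99.3 × (15.4/31.60) = 344.0 m³/day.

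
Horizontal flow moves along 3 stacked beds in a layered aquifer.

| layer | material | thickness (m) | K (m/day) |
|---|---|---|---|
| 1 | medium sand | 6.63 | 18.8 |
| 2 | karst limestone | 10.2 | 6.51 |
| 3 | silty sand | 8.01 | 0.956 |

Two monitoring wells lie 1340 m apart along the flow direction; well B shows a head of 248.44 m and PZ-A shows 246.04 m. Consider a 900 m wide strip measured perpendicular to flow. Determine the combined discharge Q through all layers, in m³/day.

Flow is parallel to layering, so each bed carries its own Darcy discharge and the transmissivities add.
Σ(K_i·b_i) = 18.8×6.63 + 6.51×10.2 + 0.956×8.01 = 198.7 m²/day.
Hydraulic gradient i = (248.44 − 246.04) / 1340 = 2.4 / 1340 = 0.001791.
Q = Σ(K_i·b_i) · W · i = 198.7 × 900 × 0.001791 = 320.3 m³/day.

320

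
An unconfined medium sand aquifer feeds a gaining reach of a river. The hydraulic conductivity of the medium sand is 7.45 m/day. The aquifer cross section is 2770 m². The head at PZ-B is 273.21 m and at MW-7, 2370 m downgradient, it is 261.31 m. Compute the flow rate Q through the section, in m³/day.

Hydraulic gradient i = (273.21 − 261.31) / 2370 = 11.9 / 2370 = 0.005021.
Darcy's law: Q = K · A · i = 7.450 × 2770 × 0.005021 = 103.6 m³/day.

104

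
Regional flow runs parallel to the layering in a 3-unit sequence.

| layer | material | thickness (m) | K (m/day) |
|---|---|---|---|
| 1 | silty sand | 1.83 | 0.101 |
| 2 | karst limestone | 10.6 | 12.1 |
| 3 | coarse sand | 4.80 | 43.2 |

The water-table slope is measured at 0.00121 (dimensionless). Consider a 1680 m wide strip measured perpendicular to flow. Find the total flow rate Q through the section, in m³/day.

683

Flow is parallel to layering, so each bed carries its own Darcy discharge and the transmissivities add.
Σ(K_i·b_i) = 0.101×1.83 + 12.1×10.6 + 43.2×4.80 = 335.8 m²/day.
Hydraulic gradient i = 0.00121.
Q = Σ(K_i·b_i) · W · i = 335.8 × 1680 × 0.001210 = 682.6 m³/day.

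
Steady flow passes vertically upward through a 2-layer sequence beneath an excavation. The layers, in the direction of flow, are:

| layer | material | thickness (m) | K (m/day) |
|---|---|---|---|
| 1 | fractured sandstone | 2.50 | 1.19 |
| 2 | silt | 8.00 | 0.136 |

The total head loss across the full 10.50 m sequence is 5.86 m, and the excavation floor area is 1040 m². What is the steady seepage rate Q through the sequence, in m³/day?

Flow is perpendicular to layering, so the layers act in series and the equivalent K is the thickness-weighted harmonic mean.
Total thickness L = 2.50 + 8.00 = 10.50 m.
Σ(b_i/K_i) = 2.50/1.19 + 8.00/0.136 = 60.92 d.
K_eq = L / Σ(b_i/K_i) = 10.50 / 60.92 = 0.1723 m/day.
Q = K_eq · A · (Δh/L) = 0.1723 × 1040 × (5.86/10.50) = 100.0 m³/day.

100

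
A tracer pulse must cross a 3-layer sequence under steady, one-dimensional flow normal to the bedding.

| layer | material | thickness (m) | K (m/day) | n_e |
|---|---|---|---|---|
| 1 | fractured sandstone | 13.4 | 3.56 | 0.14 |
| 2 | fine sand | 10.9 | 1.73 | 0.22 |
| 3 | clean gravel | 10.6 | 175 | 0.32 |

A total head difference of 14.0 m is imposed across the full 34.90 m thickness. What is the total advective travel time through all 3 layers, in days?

With flow normal to the layers, continuity requires the same specific discharge q through every layer.
Σ(b_i/K_i) = 13.4/3.56 + 10.9/1.73 + 10.6/175 = 10.13 d.
q = Δh / Σ(b_i/K_i) = 14.0 / 10.13 = 1.383 m/day.
In each layer the seepage velocity is v_i = q/n_i, so the layer transit time is t_i = b_i·n_i / q:
  layer 1 (fractured sandstone): t_1 = 13.4 × 0.14 / 1.383 = 1.357 d
  layer 2 (fine sand): t_2 = 10.9 × 0.22 / 1.383 = 1.734 d
  layer 3 (clean gravel): t_3 = 10.6 × 0.32 / 1.383 = 2.453 d
Total t = Σ t_i = 5.544 days.

5.54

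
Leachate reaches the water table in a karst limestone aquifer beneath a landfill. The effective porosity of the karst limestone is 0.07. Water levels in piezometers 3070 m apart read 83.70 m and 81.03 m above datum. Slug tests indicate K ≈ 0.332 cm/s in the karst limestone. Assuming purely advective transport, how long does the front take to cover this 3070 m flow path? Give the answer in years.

2.36

Convert K: 0.332 cm/s × 864 = 286.8 m/day.
Hydraulic gradient i = (83.70 − 81.03) / 3070 = 2.67 / 3070 = 0.0008697.
Darcy flux q = K · i = 286.8 × 0.0008697 = 0.2495 m/day.
Seepage velocity v = q / n_e = 0.2495 / 0.07 = 3.564 m/day.
Travel time t = L / v = 3070 / 3.564 = 861.4 days = 2.358 years.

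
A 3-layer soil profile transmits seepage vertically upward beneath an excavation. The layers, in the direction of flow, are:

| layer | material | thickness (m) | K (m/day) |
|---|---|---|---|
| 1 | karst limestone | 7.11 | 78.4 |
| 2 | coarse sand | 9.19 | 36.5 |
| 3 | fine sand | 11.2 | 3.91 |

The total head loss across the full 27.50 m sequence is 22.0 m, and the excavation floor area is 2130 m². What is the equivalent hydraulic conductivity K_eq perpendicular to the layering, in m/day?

Flow is perpendicular to layering, so the layers act in series and the equivalent K is the thickness-weighted harmonic mean.
Total thickness L = 7.11 + 9.19 + 11.2 = 27.50 m.
Σ(b_i/K_i) = 7.11/78.4 + 9.19/36.5 + 11.2/3.91 = 3.207 d.
K_eq = L / Σ(b_i/K_i) = 27.50 / 3.207 = 8.575 m/day.

8.58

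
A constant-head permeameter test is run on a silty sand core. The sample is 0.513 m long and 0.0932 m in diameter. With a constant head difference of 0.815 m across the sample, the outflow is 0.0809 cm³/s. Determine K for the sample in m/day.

0.645

Cross-sectional area A = π·(d/2)² = π × (0.0932/2)² = 0.006822 m².
Convert discharge: 0.0809 cm³/s = 8.090e-08 m³/s.
Darcy's law rearranged: K = Q·L / (A·Δh) = 8.090e-08 × 0.513 / (0.006822 × 0.815) = 7.464e-06 m/s = 0.6449 m/day.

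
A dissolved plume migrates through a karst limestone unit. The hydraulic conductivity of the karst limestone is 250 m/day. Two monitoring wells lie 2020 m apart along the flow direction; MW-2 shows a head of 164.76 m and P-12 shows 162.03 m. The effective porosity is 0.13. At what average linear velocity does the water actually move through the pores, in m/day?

Hydraulic gradient i = (164.76 − 162.03) / 2020 = 2.73 / 2020 = 0.001351.
Darcy flux q = K · i = 250.0 × 0.001351 = 0.3379 m/day.
Seepage velocity v = q / n_e = 0.3379 / 0.13 = 2.599 m/day.

2.60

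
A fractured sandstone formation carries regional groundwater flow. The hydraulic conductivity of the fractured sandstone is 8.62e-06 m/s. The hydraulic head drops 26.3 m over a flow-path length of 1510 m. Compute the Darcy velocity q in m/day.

0.0130

Convert K: 8.62e-06 m/s × 86400 = 0.7448 m/day.
Hydraulic gradient i = Δh / L = 26.3 / 1510 = 0.01742.
Specific discharge q = K · i = 0.7448 × 0.01742 = 0.01297 m/day.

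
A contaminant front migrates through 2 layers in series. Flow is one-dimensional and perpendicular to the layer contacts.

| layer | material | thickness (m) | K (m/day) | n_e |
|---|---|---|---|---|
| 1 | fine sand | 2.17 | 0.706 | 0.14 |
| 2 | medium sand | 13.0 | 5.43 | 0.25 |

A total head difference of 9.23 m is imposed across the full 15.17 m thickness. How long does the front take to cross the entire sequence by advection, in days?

2.11

With flow normal to the layers, continuity requires the same specific discharge q through every layer.
Σ(b_i/K_i) = 2.17/0.706 + 13.0/5.43 = 5.468 d.
q = Δh / Σ(b_i/K_i) = 9.23 / 5.468 = 1.688 m/day.
In each layer the seepage velocity is v_i = q/n_i, so the layer transit time is t_i = b_i·n_i / q:
  layer 1 (fine sand): t_1 = 2.17 × 0.14 / 1.688 = 0.1800 d
  layer 2 (medium sand): t_2 = 13.0 × 0.25 / 1.688 = 1.925 d
Total t = Σ t_i = 2.105 days.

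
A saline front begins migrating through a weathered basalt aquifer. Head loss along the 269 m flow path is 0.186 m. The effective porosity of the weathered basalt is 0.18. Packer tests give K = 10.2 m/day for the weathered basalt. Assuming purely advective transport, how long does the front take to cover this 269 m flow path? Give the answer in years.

18.8

Hydraulic gradient i = Δh / L = 0.186 / 269 = 0.0006914.
Darcy flux q = K · i = 10.20 × 0.0006914 = 0.007053 m/day.
Seepage velocity v = q / n_e = 0.007053 / 0.18 = 0.03918 m/day.
Travel time t = L / v = 269 / 0.03918 = 6865 days = 18.80 years.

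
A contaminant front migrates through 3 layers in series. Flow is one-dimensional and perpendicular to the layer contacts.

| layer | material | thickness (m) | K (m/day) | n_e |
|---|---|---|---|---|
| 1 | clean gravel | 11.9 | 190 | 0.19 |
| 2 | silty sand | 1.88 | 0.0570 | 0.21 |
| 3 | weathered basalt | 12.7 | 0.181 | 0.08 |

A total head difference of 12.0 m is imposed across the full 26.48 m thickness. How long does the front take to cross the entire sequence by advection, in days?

31.6

With flow normal to the layers, continuity requires the same specific discharge q through every layer.
Σ(b_i/K_i) = 11.9/190 + 1.88/0.0570 + 12.7/0.181 = 103.2 d.
q = Δh / Σ(b_i/K_i) = 12.0 / 103.2 = 0.1163 m/day.
In each layer the seepage velocity is v_i = q/n_i, so the layer transit time is t_i = b_i·n_i / q:
  layer 1 (clean gravel): t_1 = 11.9 × 0.19 / 0.1163 = 19.45 d
  layer 2 (silty sand): t_2 = 1.88 × 0.21 / 0.1163 = 3.396 d
  layer 3 (weathered basalt): t_3 = 12.7 × 0.08 / 0.1163 = 8.739 d
Total t = Σ t_i = 31.58 days.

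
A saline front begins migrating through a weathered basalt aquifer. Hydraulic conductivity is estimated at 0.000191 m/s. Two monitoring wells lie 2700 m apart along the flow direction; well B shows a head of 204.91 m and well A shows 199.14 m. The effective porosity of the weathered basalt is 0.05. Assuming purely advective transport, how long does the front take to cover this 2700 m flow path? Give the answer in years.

10.5

Convert K: 0.000191 m/s × 86400 = 16.50 m/day.
Hydraulic gradient i = (204.91 − 199.14) / 2700 = 5.77 / 2700 = 0.002137.
Darcy flux q = K · i = 16.50 × 0.002137 = 0.03527 m/day.
Seepage velocity v = q / n_e = 0.03527 / 0.05 = 0.7053 m/day.
Travel time t = L / v = 2700 / 0.7053 = 3828 days = 10.48 years.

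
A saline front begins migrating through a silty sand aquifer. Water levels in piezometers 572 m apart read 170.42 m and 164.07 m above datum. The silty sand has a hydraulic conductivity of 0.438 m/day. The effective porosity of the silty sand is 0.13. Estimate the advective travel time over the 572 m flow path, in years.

Hydraulic gradient i = (170.42 − 164.07) / 572 = 6.35 / 572 = 0.01110.
Darcy flux q = K · i = 0.4380 × 0.01110 = 0.004862 m/day.
Seepage velocity v = q / n_e = 0.004862 / 0.13 = 0.03740 m/day.
Travel time t = L / v = 572 / 0.03740 = 15293 days = 41.87 years.

41.9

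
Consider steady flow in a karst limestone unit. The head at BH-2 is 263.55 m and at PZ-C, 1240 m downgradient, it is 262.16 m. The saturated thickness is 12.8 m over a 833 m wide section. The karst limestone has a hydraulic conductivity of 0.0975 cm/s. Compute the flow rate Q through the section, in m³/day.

Convert K: 0.0975 cm/s × 864 = 84.24 m/day.
Cross-sectional area A = 833 × 12.8 = 10662 m².
Hydraulic gradient i = (263.55 − 262.16) / 1240 = 1.39 / 1240 = 0.001121.
Darcy's law: Q = K · A · i = 84.24 × 10662 × 0.001121 = 1007 m³/day.

1010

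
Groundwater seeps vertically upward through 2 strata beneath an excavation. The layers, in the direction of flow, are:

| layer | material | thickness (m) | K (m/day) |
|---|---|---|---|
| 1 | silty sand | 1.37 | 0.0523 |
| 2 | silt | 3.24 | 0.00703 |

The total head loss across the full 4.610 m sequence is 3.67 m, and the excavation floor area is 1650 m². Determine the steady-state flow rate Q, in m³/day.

12.4

Flow is perpendicular to layering, so the layers act in series and the equivalent K is the thickness-weighted harmonic mean.
Total thickness L = 1.37 + 3.24 = 4.610 m.
Σ(b_i/K_i) = 1.37/0.0523 + 3.24/0.00703 = 487.1 d.
K_eq = L / Σ(b_i/K_i) = 4.610 / 487.1 = 0.009465 m/day.
Q = K_eq · A · (Δh/L) = 0.009465 × 1650 × (3.67/4.610) = 12.43 m³/day.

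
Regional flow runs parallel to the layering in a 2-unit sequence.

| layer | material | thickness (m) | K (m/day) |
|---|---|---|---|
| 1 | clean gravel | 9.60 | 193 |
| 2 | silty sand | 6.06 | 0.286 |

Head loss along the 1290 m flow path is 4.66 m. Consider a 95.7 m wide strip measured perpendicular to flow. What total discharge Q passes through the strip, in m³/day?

Flow is parallel to layering, so each bed carries its own Darcy discharge and the transmissivities add.
Σ(K_i·b_i) = 193×9.60 + 0.286×6.06 = 1855 m²/day.
Hydraulic gradient i = Δh / L = 4.66 / 1290 = 0.003612.
Q = Σ(K_i·b_i) · W · i = 1855 × 95.7 × 0.003612 = 641.1 m³/day.

641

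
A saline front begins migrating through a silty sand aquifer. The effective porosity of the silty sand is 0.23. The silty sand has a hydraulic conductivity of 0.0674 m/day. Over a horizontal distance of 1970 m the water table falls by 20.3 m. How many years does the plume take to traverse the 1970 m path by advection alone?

1790

Hydraulic gradient i = Δh / L = 20.3 / 1970 = 0.01030.
Darcy flux q = K · i = 0.06740 × 0.01030 = 0.0006945 m/day.
Seepage velocity v = q / n_e = 0.0006945 / 0.23 = 0.003020 m/day.
Travel time t = L / v = 1970 / 0.003020 = 6.524e+05 days = 1786 years.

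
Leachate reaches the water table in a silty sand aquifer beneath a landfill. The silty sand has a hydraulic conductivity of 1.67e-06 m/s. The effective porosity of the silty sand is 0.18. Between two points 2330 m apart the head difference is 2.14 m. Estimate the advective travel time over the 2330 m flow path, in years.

Convert K: 1.67e-06 m/s × 86400 = 0.1443 m/day.
Hydraulic gradient i = Δh / L = 2.14 / 2330 = 0.0009185.
Darcy flux q = K · i = 0.1443 × 0.0009185 = 0.0001325 m/day.
Seepage velocity v = q / n_e = 0.0001325 / 0.18 = 0.0007362 m/day.
Travel time t = L / v = 2330 / 0.0007362 = 3.165e+06 days = 8665 years.

8660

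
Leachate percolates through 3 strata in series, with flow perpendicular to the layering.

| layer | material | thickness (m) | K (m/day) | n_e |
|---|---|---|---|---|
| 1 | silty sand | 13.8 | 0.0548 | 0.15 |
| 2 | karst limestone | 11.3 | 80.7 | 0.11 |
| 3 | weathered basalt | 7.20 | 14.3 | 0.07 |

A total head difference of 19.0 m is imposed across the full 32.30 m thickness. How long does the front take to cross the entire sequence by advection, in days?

50.7

With flow normal to the layers, continuity requires the same specific discharge q through every layer.
Σ(b_i/K_i) = 13.8/0.0548 + 11.3/80.7 + 7.20/14.3 = 252.5 d.
q = Δh / Σ(b_i/K_i) = 19.0 / 252.5 = 0.07526 m/day.
In each layer the seepage velocity is v_i = q/n_i, so the layer transit time is t_i = b_i·n_i / q:
  layer 1 (silty sand): t_1 = 13.8 × 0.15 / 0.07526 = 27.51 d
  layer 2 (karst limestone): t_2 = 11.3 × 0.11 / 0.07526 = 16.52 d
  layer 3 (weathered basalt): t_3 = 7.20 × 0.07 / 0.07526 = 6.697 d
Total t = Σ t_i = 50.72 days.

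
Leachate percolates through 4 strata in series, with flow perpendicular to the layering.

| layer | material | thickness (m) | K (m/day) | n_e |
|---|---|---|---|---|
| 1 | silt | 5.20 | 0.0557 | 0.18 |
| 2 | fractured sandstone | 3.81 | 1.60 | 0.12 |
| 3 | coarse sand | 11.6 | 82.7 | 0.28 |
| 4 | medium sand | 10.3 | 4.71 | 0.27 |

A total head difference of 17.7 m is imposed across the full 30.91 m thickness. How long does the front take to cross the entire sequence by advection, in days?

41.1

With flow normal to the layers, continuity requires the same specific discharge q through every layer.
Σ(b_i/K_i) = 5.20/0.0557 + 3.81/1.60 + 11.6/82.7 + 10.3/4.71 = 98.07 d.
q = Δh / Σ(b_i/K_i) = 17.7 / 98.07 = 0.1805 m/day.
In each layer the seepage velocity is v_i = q/n_i, so the layer transit time is t_i = b_i·n_i / q:
  layer 1 (silt): t_1 = 5.20 × 0.18 / 0.1805 = 5.186 d
  layer 2 (fractured sandstone): t_2 = 3.81 × 0.12 / 0.1805 = 2.533 d
  layer 3 (coarse sand): t_3 = 11.6 × 0.28 / 0.1805 = 18.00 d
  layer 4 (medium sand): t_4 = 10.3 × 0.27 / 0.1805 = 15.41 d
Total t = Σ t_i = 41.12 days.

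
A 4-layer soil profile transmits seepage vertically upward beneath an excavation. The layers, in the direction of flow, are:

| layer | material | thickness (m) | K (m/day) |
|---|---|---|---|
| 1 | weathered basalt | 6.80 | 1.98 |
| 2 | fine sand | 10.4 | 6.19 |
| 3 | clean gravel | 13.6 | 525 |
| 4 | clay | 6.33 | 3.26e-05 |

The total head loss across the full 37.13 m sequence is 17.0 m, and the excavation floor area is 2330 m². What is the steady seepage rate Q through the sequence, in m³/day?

0.204

Flow is perpendicular to layering, so the layers act in series and the equivalent K is the thickness-weighted harmonic mean.
Total thickness L = 6.80 + 10.4 + 13.6 + 6.33 = 37.13 m.
Σ(b_i/K_i) = 6.80/1.98 + 10.4/6.19 + 13.6/525 + 6.33/3.26e-05 = 1.942e+05 d.
K_eq = L / Σ(b_i/K_i) = 37.13 / 1.942e+05 = 0.0001912 m/day.
Q = K_eq · A · (Δh/L) = 0.0001912 × 2330 × (17.0/37.13) = 0.2040 m³/day.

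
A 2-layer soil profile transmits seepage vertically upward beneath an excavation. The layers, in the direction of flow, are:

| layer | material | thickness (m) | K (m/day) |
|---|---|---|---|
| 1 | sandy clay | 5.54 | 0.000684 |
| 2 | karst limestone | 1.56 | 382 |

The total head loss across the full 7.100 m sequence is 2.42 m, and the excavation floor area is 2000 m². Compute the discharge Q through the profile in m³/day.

Flow is perpendicular to layering, so the layers act in series and the equivalent K is the thickness-weighted harmonic mean.
Total thickness L = 5.54 + 1.56 = 7.100 m.
Σ(b_i/K_i) = 5.54/0.000684 + 1.56/382 = 8099 d.
K_eq = L / Σ(b_i/K_i) = 7.100 / 8099 = 0.0008766 m/day.
Q = K_eq · A · (Δh/L) = 0.0008766 × 2000 × (2.42/7.100) = 0.5976 m³/day.

0.598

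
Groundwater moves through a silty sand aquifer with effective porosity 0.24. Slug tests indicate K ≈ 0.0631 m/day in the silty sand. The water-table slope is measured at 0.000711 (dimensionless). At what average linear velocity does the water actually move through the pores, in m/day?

Hydraulic gradient i = 0.000711.
Darcy flux q = K · i = 0.06310 × 0.0007110 = 4.486e-05 m/day.
Seepage velocity v = q / n_e = 4.486e-05 / 0.24 = 0.0001869 m/day.

0.000187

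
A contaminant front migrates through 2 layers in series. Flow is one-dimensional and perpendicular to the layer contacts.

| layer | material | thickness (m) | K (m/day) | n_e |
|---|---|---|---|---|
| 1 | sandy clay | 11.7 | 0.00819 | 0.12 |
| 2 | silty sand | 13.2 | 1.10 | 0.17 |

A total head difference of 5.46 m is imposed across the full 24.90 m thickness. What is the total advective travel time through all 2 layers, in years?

With flow normal to the layers, continuity requires the same specific discharge q through every layer.
Σ(b_i/K_i) = 11.7/0.00819 + 13.2/1.10 = 1441 d.
q = Δh / Σ(b_i/K_i) = 5.46 / 1441 = 0.003790 m/day.
In each layer the seepage velocity is v_i = q/n_i, so the layer transit time is t_i = b_i·n_i / q:
  layer 1 (sandy clay): t_1 = 11.7 × 0.12 / 0.003790 = 370.4 d
  layer 2 (silty sand): t_2 = 13.2 × 0.17 / 0.003790 = 592.1 d
Total t = Σ t_i = 962.5 days = 2.635 years.

2.64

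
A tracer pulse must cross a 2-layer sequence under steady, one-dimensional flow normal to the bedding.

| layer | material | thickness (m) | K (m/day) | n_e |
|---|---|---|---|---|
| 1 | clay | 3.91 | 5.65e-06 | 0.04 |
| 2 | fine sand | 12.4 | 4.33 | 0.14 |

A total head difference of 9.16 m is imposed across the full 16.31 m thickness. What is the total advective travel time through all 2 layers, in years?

391

With flow normal to the layers, continuity requires the same specific discharge q through every layer.
Σ(b_i/K_i) = 3.91/5.65e-06 + 12.4/4.33 = 6.920e+05 d.
q = Δh / Σ(b_i/K_i) = 9.16 / 6.920e+05 = 1.324e-05 m/day.
In each layer the seepage velocity is v_i = q/n_i, so the layer transit time is t_i = b_i·n_i / q:
  layer 1 (clay): t_1 = 3.91 × 0.04 / 1.324e-05 = 11816 d
  layer 2 (fine sand): t_2 = 12.4 × 0.14 / 1.324e-05 = 1.312e+05 d
Total t = Σ t_i = 1.430e+05 days = 391.4 years.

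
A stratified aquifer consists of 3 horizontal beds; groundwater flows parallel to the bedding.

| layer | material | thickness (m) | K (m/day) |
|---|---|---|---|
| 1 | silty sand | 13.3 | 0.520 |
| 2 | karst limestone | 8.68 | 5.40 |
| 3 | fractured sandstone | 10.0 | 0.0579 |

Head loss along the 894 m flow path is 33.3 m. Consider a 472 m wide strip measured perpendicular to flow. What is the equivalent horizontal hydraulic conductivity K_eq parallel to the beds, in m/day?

1.70

Flow is parallel to layering, so each bed carries its own Darcy discharge and the transmissivities add.
Σ(K_i·b_i) = 0.520×13.3 + 5.40×8.68 + 0.0579×10.0 = 54.37 m²/day.
Total thickness b = 31.98 m, so K_eq = Σ(K_i·b_i)/b = 1.700 m/day.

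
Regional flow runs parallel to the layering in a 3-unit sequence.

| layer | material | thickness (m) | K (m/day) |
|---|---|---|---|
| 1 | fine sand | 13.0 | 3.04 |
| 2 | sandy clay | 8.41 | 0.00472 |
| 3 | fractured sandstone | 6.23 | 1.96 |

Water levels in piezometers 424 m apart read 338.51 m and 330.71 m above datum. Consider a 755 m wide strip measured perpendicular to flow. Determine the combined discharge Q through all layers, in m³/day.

719

Flow is parallel to layering, so each bed carries its own Darcy discharge and the transmissivities add.
Σ(K_i·b_i) = 3.04×13.0 + 0.00472×8.41 + 1.96×6.23 = 51.77 m²/day.
Hydraulic gradient i = (338.51 − 330.71) / 424 = 7.8 / 424 = 0.01840.
Q = Σ(K_i·b_i) · W · i = 51.77 × 755 × 0.01840 = 719.0 m³/day.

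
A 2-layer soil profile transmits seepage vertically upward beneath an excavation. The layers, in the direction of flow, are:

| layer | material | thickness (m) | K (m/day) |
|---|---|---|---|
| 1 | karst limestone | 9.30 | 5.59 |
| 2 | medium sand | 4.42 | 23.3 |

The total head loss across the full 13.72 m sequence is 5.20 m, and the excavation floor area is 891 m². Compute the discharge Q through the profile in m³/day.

Flow is perpendicular to layering, so the layers act in series and the equivalent K is the thickness-weighted harmonic mean.
Total thickness L = 9.30 + 4.42 = 13.72 m.
Σ(b_i/K_i) = 9.30/5.59 + 4.42/23.3 = 1.853 d.
K_eq = L / Σ(b_i/K_i) = 13.72 / 1.853 = 7.403 m/day.
Q = K_eq · A · (Δh/L) = 7.403 × 891 × (5.20/13.72) = 2500 m³/day.

2500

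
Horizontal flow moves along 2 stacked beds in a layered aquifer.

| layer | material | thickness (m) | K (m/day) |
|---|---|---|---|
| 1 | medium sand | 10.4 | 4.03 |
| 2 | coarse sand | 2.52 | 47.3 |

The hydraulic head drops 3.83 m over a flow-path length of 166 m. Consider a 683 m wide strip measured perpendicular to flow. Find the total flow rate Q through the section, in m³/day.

Flow is parallel to layering, so each bed carries its own Darcy discharge and the transmissivities add.
Σ(K_i·b_i) = 4.03×10.4 + 47.3×2.52 = 161.1 m²/day.
Hydraulic gradient i = Δh / L = 3.83 / 166 = 0.02307.
Q = Σ(K_i·b_i) · W · i = 161.1 × 683 × 0.02307 = 2539 m³/day.

2540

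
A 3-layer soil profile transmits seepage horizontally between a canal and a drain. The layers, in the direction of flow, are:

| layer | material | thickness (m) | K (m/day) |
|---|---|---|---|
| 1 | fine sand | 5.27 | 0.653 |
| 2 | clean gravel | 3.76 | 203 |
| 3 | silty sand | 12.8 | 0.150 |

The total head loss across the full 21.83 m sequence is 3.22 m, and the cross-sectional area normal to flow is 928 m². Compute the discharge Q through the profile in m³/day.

32.0

Flow is perpendicular to layering, so the layers act in series and the equivalent K is the thickness-weighted harmonic mean.
Total thickness L = 5.27 + 3.76 + 12.8 = 21.83 m.
Σ(b_i/K_i) = 5.27/0.653 + 3.76/203 + 12.8/0.150 = 93.42 d.
K_eq = L / Σ(b_i/K_i) = 21.83 / 93.42 = 0.2337 m/day.
Q = K_eq · A · (Δh/L) = 0.2337 × 928 × (3.22/21.83) = 31.99 m³/day.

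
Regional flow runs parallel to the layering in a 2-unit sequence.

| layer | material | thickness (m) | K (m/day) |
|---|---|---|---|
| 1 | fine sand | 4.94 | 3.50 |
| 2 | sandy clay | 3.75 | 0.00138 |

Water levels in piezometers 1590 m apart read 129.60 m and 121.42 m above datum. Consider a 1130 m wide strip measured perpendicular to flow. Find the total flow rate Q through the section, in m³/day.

Flow is parallel to layering, so each bed carries its own Darcy discharge and the transmissivities add.
Σ(K_i·b_i) = 3.50×4.94 + 0.00138×3.75 = 17.30 m²/day.
Hydraulic gradient i = (129.60 − 121.42) / 1590 = 8.18 / 1590 = 0.005145.
Q = Σ(K_i·b_i) · W · i = 17.30 × 1130 × 0.005145 = 100.5 m³/day.

101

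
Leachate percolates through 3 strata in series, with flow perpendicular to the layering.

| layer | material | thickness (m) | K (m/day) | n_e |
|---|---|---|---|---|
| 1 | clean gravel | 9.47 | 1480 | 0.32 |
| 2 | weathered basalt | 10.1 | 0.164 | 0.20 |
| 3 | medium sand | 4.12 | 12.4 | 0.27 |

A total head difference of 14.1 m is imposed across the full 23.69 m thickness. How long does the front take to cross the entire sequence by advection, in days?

With flow normal to the layers, continuity requires the same specific discharge q through every layer.
Σ(b_i/K_i) = 9.47/1480 + 10.1/0.164 + 4.12/12.4 = 61.92 d.
q = Δh / Σ(b_i/K_i) = 14.1 / 61.92 = 0.2277 m/day.
In each layer the seepage velocity is v_i = q/n_i, so the layer transit time is t_i = b_i·n_i / q:
  layer 1 (clean gravel): t_1 = 9.47 × 0.32 / 0.2277 = 13.31 d
  layer 2 (weathered basalt): t_2 = 10.1 × 0.20 / 0.2277 = 8.871 d
  layer 3 (medium sand): t_3 = 4.12 × 0.27 / 0.2277 = 4.885 d
Total t = Σ t_i = 27.07 days.

27.1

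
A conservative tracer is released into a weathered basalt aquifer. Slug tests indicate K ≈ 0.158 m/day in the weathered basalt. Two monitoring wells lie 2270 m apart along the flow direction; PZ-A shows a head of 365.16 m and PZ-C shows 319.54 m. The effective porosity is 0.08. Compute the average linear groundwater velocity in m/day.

0.0397

Hydraulic gradient i = (365.16 − 319.54) / 2270 = 45.62 / 2270 = 0.02010.
Darcy flux q = K · i = 0.1580 × 0.02010 = 0.003175 m/day.
Seepage velocity v = q / n_e = 0.003175 / 0.08 = 0.03969 m/day.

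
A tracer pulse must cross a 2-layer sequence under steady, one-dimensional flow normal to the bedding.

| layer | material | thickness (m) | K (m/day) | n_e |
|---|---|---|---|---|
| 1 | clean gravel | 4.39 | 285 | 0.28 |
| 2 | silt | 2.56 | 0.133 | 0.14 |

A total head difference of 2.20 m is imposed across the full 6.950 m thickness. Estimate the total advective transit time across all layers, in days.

13.9

With flow normal to the layers, continuity requires the same specific discharge q through every layer.
Σ(b_i/K_i) = 4.39/285 + 2.56/0.133 = 19.26 d.
q = Δh / Σ(b_i/K_i) = 2.20 / 19.26 = 0.1142 m/day.
In each layer the seepage velocity is v_i = q/n_i, so the layer transit time is t_i = b_i·n_i / q:
  layer 1 (clean gravel): t_1 = 4.39 × 0.28 / 0.1142 = 10.76 d
  layer 2 (silt): t_2 = 2.56 × 0.14 / 0.1142 = 3.138 d
Total t = Σ t_i = 13.90 days.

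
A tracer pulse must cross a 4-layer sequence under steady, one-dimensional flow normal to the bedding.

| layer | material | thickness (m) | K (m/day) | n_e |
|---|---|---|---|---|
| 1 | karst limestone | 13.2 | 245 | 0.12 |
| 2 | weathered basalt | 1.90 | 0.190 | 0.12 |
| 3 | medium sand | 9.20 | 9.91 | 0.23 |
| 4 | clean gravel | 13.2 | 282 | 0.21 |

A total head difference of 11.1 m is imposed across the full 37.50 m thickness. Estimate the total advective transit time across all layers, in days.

With flow normal to the layers, continuity requires the same specific discharge q through every layer.
Σ(b_i/K_i) = 13.2/245 + 1.90/0.190 + 9.20/9.91 + 13.2/282 = 11.03 d.
q = Δh / Σ(b_i/K_i) = 11.1 / 11.03 = 1.006 m/day.
In each layer the seepage velocity is v_i = q/n_i, so the layer transit time is t_i = b_i·n_i / q:
  layer 1 (karst limestone): t_1 = 13.2 × 0.12 / 1.006 = 1.574 d
  layer 2 (weathered basalt): t_2 = 1.90 × 0.12 / 1.006 = 0.2265 d
  layer 3 (medium sand): t_3 = 9.20 × 0.23 / 1.006 = 2.102 d
  layer 4 (clean gravel): t_4 = 13.2 × 0.21 / 1.006 = 2.754 d
Total t = Σ t_i = 6.657 days.

6.66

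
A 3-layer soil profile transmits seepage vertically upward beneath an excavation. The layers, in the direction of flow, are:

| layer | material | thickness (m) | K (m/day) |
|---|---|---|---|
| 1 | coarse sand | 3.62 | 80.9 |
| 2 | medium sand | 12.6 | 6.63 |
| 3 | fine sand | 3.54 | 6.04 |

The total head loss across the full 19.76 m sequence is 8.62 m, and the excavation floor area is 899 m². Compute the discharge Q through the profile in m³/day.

Flow is perpendicular to layering, so the layers act in series and the equivalent K is the thickness-weighted harmonic mean.
Total thickness L = 3.62 + 12.6 + 3.54 = 19.76 m.
Σ(b_i/K_i) = 3.62/80.9 + 12.6/6.63 + 3.54/6.04 = 2.531 d.
K_eq = L / Σ(b_i/K_i) = 19.76 / 2.531 = 7.806 m/day.
Q = K_eq · A · (Δh/L) = 7.806 × 899 × (8.62/19.76) = 3061 m³/day.

3060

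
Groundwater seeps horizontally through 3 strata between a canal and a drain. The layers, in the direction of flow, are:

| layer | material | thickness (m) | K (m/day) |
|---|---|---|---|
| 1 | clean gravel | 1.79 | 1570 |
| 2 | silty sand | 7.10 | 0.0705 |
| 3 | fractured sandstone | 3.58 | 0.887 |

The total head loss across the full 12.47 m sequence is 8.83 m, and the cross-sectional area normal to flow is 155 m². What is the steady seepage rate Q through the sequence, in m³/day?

Flow is perpendicular to layering, so the layers act in series and the equivalent K is the thickness-weighted harmonic mean.
Total thickness L = 1.79 + 7.10 + 3.58 = 12.47 m.
Σ(b_i/K_i) = 1.79/1570 + 7.10/0.0705 + 3.58/0.887 = 104.7 d.
K_eq = L / Σ(b_i/K_i) = 12.47 / 104.7 = 0.1190 m/day.
Q = K_eq · A · (Δh/L) = 0.1190 × 155 × (8.83/12.47) = 13.07 m³/day.

13.1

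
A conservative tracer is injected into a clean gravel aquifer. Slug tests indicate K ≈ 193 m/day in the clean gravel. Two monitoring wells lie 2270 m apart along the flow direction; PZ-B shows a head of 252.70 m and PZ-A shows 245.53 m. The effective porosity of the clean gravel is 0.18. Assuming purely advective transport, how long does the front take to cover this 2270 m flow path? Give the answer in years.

Hydraulic gradient i = (252.70 − 245.53) / 2270 = 7.17 / 2270 = 0.003159.
Darcy flux q = K · i = 193.0 × 0.003159 = 0.6096 m/day.
Seepage velocity v = q / n_e = 0.6096 / 0.18 = 3.387 m/day.
Travel time t = L / v = 2270 / 3.387 = 670.3 days = 1.835 years.

1.84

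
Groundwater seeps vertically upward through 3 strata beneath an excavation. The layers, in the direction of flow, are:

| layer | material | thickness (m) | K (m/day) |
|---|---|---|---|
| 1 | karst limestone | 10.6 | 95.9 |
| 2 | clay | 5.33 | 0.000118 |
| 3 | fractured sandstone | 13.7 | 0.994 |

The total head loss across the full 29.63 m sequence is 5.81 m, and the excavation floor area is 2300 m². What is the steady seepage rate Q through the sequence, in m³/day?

0.296

Flow is perpendicular to layering, so the layers act in series and the equivalent K is the thickness-weighted harmonic mean.
Total thickness L = 10.6 + 5.33 + 13.7 = 29.63 m.
Σ(b_i/K_i) = 10.6/95.9 + 5.33/0.000118 + 13.7/0.994 = 45183 d.
K_eq = L / Σ(b_i/K_i) = 29.63 / 45183 = 0.0006558 m/day.
Q = K_eq · A · (Δh/L) = 0.0006558 × 2300 × (5.81/29.63) = 0.2958 m³/day.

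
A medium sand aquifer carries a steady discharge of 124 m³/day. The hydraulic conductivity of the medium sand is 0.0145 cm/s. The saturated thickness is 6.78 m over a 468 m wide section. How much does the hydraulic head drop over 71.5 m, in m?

Convert K: 0.0145 cm/s × 864 = 12.53 m/day.
Cross-sectional area A = 468 × 6.78 = 3173 m².
From Q = K·A·i, i = Q / (K·A) = 124 / (12.53 × 3173) = 0.003119.
Head loss Δh = i · L = 0.003119 × 71.5 = 0.2230 m.

0.223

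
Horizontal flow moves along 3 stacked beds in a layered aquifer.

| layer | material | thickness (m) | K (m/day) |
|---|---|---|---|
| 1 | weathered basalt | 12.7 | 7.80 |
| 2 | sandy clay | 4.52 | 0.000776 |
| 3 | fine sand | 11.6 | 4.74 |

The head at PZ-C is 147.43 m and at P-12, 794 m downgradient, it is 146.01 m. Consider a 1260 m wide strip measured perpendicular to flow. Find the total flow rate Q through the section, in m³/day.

347

Flow is parallel to layering, so each bed carries its own Darcy discharge and the transmissivities add.
Σ(K_i·b_i) = 7.80×12.7 + 0.000776×4.52 + 4.74×11.6 = 154.0 m²/day.
Hydraulic gradient i = (147.43 − 146.01) / 794 = 1.42 / 794 = 0.001788.
Q = Σ(K_i·b_i) · W · i = 154.0 × 1260 × 0.001788 = 347.1 m³/day.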